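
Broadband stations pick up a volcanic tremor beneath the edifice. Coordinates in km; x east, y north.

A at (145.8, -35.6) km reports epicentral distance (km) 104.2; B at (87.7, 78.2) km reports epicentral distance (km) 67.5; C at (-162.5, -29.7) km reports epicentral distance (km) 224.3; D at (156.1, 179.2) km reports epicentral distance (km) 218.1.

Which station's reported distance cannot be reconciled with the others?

D

Solve using three stations at a time. Using A, B, C (subtract circle equations pairwise → linear system) gives (x, y) ≈ (56.6, 18.3).
Distances from that point to each station vs reported:
  A: calculated 104.2 vs reported 104.2 → residual 0.0 km
  B: calculated 67.5 vs reported 67.5 → residual 0.0 km
  C: calculated 224.3 vs reported 224.3 → residual 0.0 km
  D: calculated 189.2 vs reported 218.1 → residual 28.9 km
A, B, C are mutually consistent (residuals ≈ 0); D is off by 28.9 km.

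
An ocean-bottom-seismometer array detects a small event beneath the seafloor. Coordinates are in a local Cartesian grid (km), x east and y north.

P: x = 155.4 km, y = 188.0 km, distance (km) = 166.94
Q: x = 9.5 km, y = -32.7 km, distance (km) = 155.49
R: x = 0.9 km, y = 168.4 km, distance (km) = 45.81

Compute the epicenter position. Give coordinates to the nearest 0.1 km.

Circle about each station: (x − 155.4)² + (y − 188.0)² = 166.94²; (x − 9.5)² + (y + 32.7)² = 155.49²; (x − 0.9)² + (y − 168.4)² = 45.81².
Subtracting pairs of circle equations eliminates x²+y² and gives linear equations (the radical axes):
-291.8 x − 441.4 y = -54641.80
-309.0 x − 39.2 y = -5363.38
Solving the 2×2 system: x ≈ 1.8, y ≈ 122.6 km.

x ≈ 1.8 km, y ≈ 122.6 km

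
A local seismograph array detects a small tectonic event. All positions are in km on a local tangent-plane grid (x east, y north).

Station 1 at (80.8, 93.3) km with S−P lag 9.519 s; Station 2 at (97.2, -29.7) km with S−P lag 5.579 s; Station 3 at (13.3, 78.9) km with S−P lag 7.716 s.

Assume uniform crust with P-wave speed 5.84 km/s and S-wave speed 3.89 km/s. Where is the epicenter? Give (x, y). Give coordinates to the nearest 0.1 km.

x ≈ 35.9 km, y ≈ -8.1 km

Distance from S−P lag: d = Δt · v_P v_S / (v_P − v_S) = Δt · (5.84·3.89)/(5.84−3.89) ≈ 11.6501·Δt.
So d_Station 1 = 110.90, d_Station 2 = 65.00, d_Station 3 = 89.89 km.
Circle about each station: (x − 80.8)² + (y − 93.3)² = 110.90²; (x − 97.2)² + (y + 29.7)² = 65.00²; (x − 13.3)² + (y − 78.9)² = 89.89².
Subtracting pairs of circle equations eliminates x²+y² and gives linear equations (the radical axes):
32.8 x − 246.0 y = 3170.21
-135.0 x − 28.8 y = -4612.83
Solving the 2×2 system: x ≈ 35.9, y ≈ -8.1 km.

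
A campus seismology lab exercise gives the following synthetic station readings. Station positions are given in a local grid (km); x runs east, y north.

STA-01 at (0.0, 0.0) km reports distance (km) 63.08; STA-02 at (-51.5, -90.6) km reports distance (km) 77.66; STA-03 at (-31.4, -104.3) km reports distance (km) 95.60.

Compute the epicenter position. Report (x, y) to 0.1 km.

Circle about each station: x² + y² = 63.08²; (x + 51.5)² + (y + 90.6)² = 77.66²; (x + 31.4)² + (y + 104.3)² = 95.60².
Subtracting the STA-01 equation from the STA-02 and STA-03 equations removes the quadratic terms:
-103.0 x − 181.2 y = 8808.62
-62.8 x − 208.6 y = 6704.18
Solving the 2×2 system: x ≈ -61.6, y ≈ -13.6 km.

(-61.6, -13.6)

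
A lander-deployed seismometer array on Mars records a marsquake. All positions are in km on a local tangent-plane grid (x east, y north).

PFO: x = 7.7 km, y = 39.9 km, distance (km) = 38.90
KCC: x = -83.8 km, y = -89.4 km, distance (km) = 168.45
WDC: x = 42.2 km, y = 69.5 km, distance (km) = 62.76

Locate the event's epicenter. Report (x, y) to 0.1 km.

Circle about each station: (x − 7.7)² + (y − 39.9)² = 38.90²; (x + 83.8)² + (y + 89.4)² = 168.45²; (x − 42.2)² + (y − 69.5)² = 62.76².
Subtracting the PFO equation from the KCC and WDC equations removes the quadratic terms:
-183.0 x − 258.6 y = -13498.69
69.0 x + 59.2 y = 2534.18
Solving the 2×2 system: x ≈ -20.5, y ≈ 66.7 km.
Check against PFO (with the unrounded x, y): √((x − 7.7)²+(y − 39.9)²) = 38.92 ≈ 38.90 km. ✓

(-20.5, 66.7)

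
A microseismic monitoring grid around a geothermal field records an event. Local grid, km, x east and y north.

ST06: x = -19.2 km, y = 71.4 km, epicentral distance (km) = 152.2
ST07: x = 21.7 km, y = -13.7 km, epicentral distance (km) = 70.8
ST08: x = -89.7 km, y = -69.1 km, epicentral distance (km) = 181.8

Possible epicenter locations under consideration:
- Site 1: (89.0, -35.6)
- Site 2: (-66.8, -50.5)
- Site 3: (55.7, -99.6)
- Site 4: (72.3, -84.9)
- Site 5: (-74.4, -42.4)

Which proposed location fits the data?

For each candidate, compare |candidate − station| to the reported distance:
Site 1: residuals ST06 0.0, ST07 0.0, ST08 0.0 → max 0.0 km
Site 2: residuals ST06 21.3, ST07 25.0, ST08 152.3 → max 152.3 km
Site 3: residuals ST06 34.5, ST07 21.6, ST08 33.2 → max 34.5 km
Site 4: residuals ST06 28.9, ST07 16.5, ST08 19.0 → max 28.9 km
Site 5: residuals ST06 25.7, ST07 29.5, ST08 151.0 → max 151.0 km
Only Site 1 has all residuals ≈ 0.

Site 1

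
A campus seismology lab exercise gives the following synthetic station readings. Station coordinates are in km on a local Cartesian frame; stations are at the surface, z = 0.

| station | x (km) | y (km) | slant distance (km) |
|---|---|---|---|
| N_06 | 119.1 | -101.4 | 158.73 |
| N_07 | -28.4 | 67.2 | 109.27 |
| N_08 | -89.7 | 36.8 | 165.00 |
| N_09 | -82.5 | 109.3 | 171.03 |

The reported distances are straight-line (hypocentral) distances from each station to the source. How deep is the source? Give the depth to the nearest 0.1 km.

Each station gives a sphere (x−x_i)² + (y−y_i)² + z² = d_i² (stations at z=0).
Subtracting the N_06 sphere from N_07 and N_08: z² cancels, leaving linear equations in x and y:
-295.0 x + 337.2 y = -5889.09
-417.6 x + 276.4 y = -17096.23
Solving: x ≈ 69.793, y ≈ 43.594 km (keep extra digits for the depth step; rounded: 69.8, 43.6).
Then from the N_06 sphere: z² = 158.73² − (x − 119.1)² − (y + 101.4)² with x = 69.793, y = 43.594, so z ≈ 41.723 ≈ 41.7 km.

depth ≈ 41.7 km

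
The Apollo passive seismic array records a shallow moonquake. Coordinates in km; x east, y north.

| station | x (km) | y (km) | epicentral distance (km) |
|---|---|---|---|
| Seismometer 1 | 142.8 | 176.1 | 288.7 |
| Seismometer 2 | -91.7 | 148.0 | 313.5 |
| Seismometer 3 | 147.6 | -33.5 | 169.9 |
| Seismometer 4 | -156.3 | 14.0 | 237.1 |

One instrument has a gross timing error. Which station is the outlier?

Seismometer 1

Solve using three stations at a time. Using Seismometer 2, Seismometer 3, Seismometer 4 (subtract circle equations pairwise → linear system) gives (x, y) ≈ (19.5, -145.1).
Distances from that point to each station vs reported:
  Seismometer 1: calculated 344.1 vs reported 288.7 → residual 55.4 km
  Seismometer 2: calculated 313.5 vs reported 313.5 → residual 0.0 km
  Seismometer 3: calculated 169.9 vs reported 169.9 → residual 0.0 km
  Seismometer 4: calculated 237.1 vs reported 237.1 → residual 0.0 km
Seismometer 2, Seismometer 3, Seismometer 4 are mutually consistent (residuals ≈ 0); Seismometer 1 is off by 55.4 km.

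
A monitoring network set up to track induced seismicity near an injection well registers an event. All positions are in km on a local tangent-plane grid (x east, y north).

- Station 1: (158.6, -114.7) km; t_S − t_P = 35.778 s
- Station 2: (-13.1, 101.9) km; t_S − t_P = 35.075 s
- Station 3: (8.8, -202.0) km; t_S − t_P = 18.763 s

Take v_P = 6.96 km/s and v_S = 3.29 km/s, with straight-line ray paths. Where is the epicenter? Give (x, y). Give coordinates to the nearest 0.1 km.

Distance from S−P lag: d = Δt · v_P v_S / (v_P − v_S) = Δt · (6.96·3.29)/(6.96−3.29) ≈ 6.2393·Δt.
So d_Station 1 = 223.23, d_Station 2 = 218.85, d_Station 3 = 117.07 km.
Circle about each station: (x − 158.6)² + (y + 114.7)² = 223.23²; (x + 13.1)² + (y − 101.9)² = 218.85²; (x − 8.8)² + (y + 202.0)² = 117.07².
Subtracting pairs of circle equations eliminates x²+y² and gives linear equations (the radical axes):
-343.4 x + 433.2 y = -25818.52
-299.6 x − 174.6 y = 38697.64
Solving the 2×2 system: x ≈ -64.6, y ≈ -110.8 km.

-64.6 km east, -110.8 km north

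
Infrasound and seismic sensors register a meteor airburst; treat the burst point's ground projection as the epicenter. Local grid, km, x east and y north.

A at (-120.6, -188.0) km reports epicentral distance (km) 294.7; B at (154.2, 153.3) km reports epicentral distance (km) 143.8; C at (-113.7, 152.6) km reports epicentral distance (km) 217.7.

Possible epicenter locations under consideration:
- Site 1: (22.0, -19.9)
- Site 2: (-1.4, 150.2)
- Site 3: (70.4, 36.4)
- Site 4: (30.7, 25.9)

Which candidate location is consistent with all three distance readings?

For each candidate, compare |candidate − station| to the reported distance:
Site 1: residuals A 74.3, B 74.1, C 1.8 → max 74.3 km
Site 2: residuals A 63.9, B 11.8, C 105.4 → max 105.4 km
Site 3: residuals A 0.0, B 0.0, C 0.0 → max 0.0 km
Site 4: residuals A 32.7, B 33.6, C 25.6 → max 33.6 km
Only Site 3 has all residuals ≈ 0.

Site 3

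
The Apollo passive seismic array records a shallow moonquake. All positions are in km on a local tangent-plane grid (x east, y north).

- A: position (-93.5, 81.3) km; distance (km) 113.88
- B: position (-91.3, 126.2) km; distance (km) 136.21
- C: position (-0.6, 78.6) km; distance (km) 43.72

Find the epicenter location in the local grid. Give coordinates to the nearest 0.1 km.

11.2 km east, 36.5 km north

Circle about each station: (x + 93.5)² + (y − 81.3)² = 113.88²; (x + 91.3)² + (y − 126.2)² = 136.21²; (x + 0.6)² + (y − 78.6)² = 43.72².
Subtracting pairs of circle equations eliminates x²+y² and gives linear equations (the radical axes):
4.4 x + 89.8 y = 3325.68
185.8 x − 5.4 y = 1883.60
Solving the 2×2 system: x ≈ 11.2, y ≈ 36.5 km.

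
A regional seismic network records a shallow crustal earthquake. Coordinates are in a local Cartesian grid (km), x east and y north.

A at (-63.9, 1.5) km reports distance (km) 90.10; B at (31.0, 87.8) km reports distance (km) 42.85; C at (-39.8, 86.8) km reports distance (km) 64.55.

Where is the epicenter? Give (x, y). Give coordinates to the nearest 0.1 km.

(12.6, 49.1)

Circle about each station: (x + 63.9)² + (y − 1.5)² = 90.10²; (x − 31.0)² + (y − 87.8)² = 42.85²; (x + 39.8)² + (y − 86.8)² = 64.55².
Subtracting the A equation from the B and C equations removes the quadratic terms:
189.8 x + 172.6 y = 10866.27
48.2 x + 170.6 y = 8984.13
Solving the 2×2 system: x ≈ 12.6, y ≈ 49.1 km.
Check against A (with the unrounded x, y): √((x + 63.9)²+(y − 1.5)²) = 90.10 ≈ 90.10 km. ✓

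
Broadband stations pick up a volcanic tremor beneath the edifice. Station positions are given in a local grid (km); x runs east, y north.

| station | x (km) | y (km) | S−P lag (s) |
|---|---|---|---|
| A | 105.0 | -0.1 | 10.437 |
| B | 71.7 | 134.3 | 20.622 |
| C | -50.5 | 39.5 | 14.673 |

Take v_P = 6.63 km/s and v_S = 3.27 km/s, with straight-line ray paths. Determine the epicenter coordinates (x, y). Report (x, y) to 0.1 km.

x ≈ 37.9 km, y ≈ 5.6 km

Distance from S−P lag: d = Δt · v_P v_S / (v_P − v_S) = Δt · (6.63·3.27)/(6.63−3.27) ≈ 6.4524·Δt.
So d_A = 67.34, d_B = 133.06, d_C = 94.68 km.
Circle about each station: (x − 105.0)² + (y + 0.1)² = 67.34²; (x − 71.7)² + (y − 134.3)² = 133.06²; (x + 50.5)² + (y − 39.5)² = 94.68².
Subtracting pairs of circle equations eliminates x²+y² and gives linear equations (the radical axes):
-66.6 x + 268.8 y = -1017.92
-311.0 x + 79.2 y = -11344.14
Solving the 2×2 system: x ≈ 37.9, y ≈ 5.6 km.
Check against A (with the unrounded x, y): √((x − 105.0)²+(y + 0.1)²) = 67.34 ≈ 67.34 km. ✓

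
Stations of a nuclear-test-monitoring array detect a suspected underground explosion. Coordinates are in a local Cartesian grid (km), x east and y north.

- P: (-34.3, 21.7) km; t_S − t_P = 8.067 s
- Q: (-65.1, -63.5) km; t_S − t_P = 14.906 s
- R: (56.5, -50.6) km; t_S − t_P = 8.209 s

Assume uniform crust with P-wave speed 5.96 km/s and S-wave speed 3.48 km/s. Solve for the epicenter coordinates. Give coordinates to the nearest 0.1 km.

Distance from S−P lag: d = Δt · v_P v_S / (v_P − v_S) = Δt · (5.96·3.48)/(5.96−3.48) ≈ 8.3632·Δt.
So d_P = 67.47, d_Q = 124.66, d_R = 68.65 km.
Circle about each station: (x + 34.3)² + (y − 21.7)² = 67.47²; (x + 65.1)² + (y + 63.5)² = 124.66²; (x − 56.5)² + (y + 50.6)² = 68.65².
Subtracting the P equation from the Q and R equations removes the quadratic terms:
-61.6 x − 170.4 y = -4365.03
181.6 x − 144.6 y = 3944.61
Solving the 2×2 system: x ≈ 32.7, y ≈ 13.8 km.

32.7 km east, 13.8 km north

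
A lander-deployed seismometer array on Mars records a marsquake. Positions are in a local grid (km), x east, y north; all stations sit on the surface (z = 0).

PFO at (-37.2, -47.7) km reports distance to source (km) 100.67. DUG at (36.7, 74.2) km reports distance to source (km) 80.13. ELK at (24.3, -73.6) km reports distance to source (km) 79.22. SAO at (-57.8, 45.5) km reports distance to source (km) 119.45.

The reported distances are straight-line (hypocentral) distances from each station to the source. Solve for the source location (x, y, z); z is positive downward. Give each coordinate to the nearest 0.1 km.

(49.7, -1.8, 21.8)

Each station gives a sphere (x−x_i)² + (y−y_i)² + z² = d_i² (stations at z=0).
Subtracting the PFO sphere from DUG and ELK: z² cancels, leaving linear equations in x and y:
147.8 x + 243.8 y = 6907.03
123.0 x − 51.8 y = 6206.96
Solving: x ≈ 49.704, y ≈ -1.802 km (keep extra digits for the depth step; rounded: 49.7, -1.8).
Then from the PFO sphere: z² = 100.67² − (x + 37.2)² − (y + 47.7)² with x = 49.704, y = -1.802, so z ≈ 21.806 ≈ 21.8 km.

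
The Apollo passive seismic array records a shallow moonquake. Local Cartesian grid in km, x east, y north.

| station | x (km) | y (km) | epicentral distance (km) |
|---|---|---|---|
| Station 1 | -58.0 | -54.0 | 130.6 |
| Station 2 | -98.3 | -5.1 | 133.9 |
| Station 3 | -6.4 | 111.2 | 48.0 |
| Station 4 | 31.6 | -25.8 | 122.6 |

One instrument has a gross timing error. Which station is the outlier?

Solve using three stations at a time. Using Station 1, Station 3, Station 4 (subtract circle equations pairwise → linear system) gives (x, y) ≈ (-38.1, 75.1).
Distances from that point to each station vs reported:
  Station 1: calculated 130.6 vs reported 130.6 → residual 0.0 km
  Station 2: calculated 100.3 vs reported 133.9 → residual 33.6 km
  Station 3: calculated 48.0 vs reported 48.0 → residual 0.0 km
  Station 4: calculated 122.6 vs reported 122.6 → residual 0.0 km
Station 1, Station 3, Station 4 are mutually consistent (residuals ≈ 0); Station 2 is off by 33.6 km.

Station 2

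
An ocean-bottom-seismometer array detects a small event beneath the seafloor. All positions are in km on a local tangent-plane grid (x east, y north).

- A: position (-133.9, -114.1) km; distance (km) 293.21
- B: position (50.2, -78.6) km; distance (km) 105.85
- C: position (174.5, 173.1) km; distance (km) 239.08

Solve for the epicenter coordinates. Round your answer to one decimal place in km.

155.2 km east, -65.2 km north

Circle about each station: (x + 133.9)² + (y + 114.1)² = 293.21²; (x − 50.2)² + (y + 78.6)² = 105.85²; (x − 174.5)² + (y − 173.1)² = 239.08².
Subtracting pairs of circle equations eliminates x²+y² and gives linear equations (the radical axes):
368.2 x + 71.0 y = 52517.86
616.8 x + 574.4 y = 58278.70
Solving the 2×2 system: x ≈ 155.2, y ≈ -65.2 km.
Check against A (with the unrounded x, y): √((x + 133.9)²+(y + 114.1)²) = 293.21 ≈ 293.21 km. ✓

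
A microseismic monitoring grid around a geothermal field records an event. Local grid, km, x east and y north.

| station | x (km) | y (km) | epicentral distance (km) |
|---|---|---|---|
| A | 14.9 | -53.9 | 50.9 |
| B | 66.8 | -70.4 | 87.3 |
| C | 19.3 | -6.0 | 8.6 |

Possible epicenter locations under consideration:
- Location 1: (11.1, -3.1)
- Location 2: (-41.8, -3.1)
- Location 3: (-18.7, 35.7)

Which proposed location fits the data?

Location 1

For each candidate, compare |candidate − station| to the reported distance:
Location 1: residuals A 0.0, B 0.1, C 0.1 → max 0.1 km
Location 2: residuals A 25.2, B 40.5, C 52.6 → max 52.6 km
Location 3: residuals A 44.8, B 49.0, C 47.8 → max 49.0 km
Only Location 1 has all residuals ≈ 0.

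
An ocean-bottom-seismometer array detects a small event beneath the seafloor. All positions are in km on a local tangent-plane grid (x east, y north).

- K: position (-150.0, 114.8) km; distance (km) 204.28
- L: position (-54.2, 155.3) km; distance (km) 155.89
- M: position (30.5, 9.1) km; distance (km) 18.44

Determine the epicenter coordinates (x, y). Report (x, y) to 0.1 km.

Circle about each station: (x + 150.0)² + (y − 114.8)² = 204.28²; (x + 54.2)² + (y − 155.3)² = 155.89²; (x − 30.5)² + (y − 9.1)² = 18.44².
Subtracting the K equation from the L and M equations removes the quadratic terms:
191.6 x + 81.0 y = 8805.32
361.0 x − 211.4 y = 6724.30
Solving the 2×2 system: x ≈ 34.5, y ≈ 27.1 km.

x ≈ 34.5 km, y ≈ 27.1 km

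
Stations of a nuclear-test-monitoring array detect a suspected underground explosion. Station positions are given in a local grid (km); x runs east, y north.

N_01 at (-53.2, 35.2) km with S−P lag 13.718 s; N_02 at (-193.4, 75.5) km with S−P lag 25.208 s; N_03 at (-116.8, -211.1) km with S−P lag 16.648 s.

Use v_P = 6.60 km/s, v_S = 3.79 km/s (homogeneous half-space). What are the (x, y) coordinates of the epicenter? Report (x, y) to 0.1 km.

x ≈ -37.5 km, y ≈ -85.9 km

Distance from S−P lag: d = Δt · v_P v_S / (v_P − v_S) = Δt · (6.60·3.79)/(6.60−3.79) ≈ 8.9018·Δt.
So d_N_01 = 122.11, d_N_02 = 224.40, d_N_03 = 148.20 km.
Circle about each station: (x + 53.2)² + (y − 35.2)² = 122.11²; (x + 193.4)² + (y − 75.5)² = 224.40²; (x + 116.8)² + (y + 211.1)² = 148.20².
Subtracting the N_01 equation from the N_02 and N_03 equations removes the quadratic terms:
-280.4 x + 80.6 y = 3590.02
-127.2 x − 492.6 y = 47083.78
Solving the 2×2 system: x ≈ -37.5, y ≈ -85.9 km.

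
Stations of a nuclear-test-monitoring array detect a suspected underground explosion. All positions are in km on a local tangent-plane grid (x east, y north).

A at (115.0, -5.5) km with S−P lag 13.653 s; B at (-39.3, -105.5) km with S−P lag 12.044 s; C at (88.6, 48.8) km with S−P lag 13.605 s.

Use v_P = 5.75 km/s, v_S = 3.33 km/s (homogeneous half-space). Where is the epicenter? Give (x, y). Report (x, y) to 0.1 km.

Distance from S−P lag: d = Δt · v_P v_S / (v_P − v_S) = Δt · (5.75·3.33)/(5.75−3.33) ≈ 7.9122·Δt.
So d_A = 108.03, d_B = 95.29, d_C = 107.65 km.
Circle about each station: (x − 115.0)² + (y + 5.5)² = 108.03²; (x + 39.3)² + (y + 105.5)² = 95.29²; (x − 88.6)² + (y − 48.8)² = 107.65².
Subtracting the A equation from the B and C equations removes the quadratic terms:
-308.6 x − 200.0 y = 2009.79
-52.8 x + 108.6 y = -2941.89
Solving the 2×2 system: x ≈ 8.4, y ≈ -23.0 km.

8.4 km east, -23.0 km north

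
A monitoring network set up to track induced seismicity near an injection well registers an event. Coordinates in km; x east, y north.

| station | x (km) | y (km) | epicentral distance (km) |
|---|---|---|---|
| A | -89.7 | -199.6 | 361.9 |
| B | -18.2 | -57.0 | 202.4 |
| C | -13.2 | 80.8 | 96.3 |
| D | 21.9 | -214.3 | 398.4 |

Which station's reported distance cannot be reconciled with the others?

D

Solve using three stations at a time. Using A, B, C (subtract circle equations pairwise → linear system) gives (x, y) ≈ (72.9, 123.7).
Distances from that point to each station vs reported:
  A: calculated 361.9 vs reported 361.9 → residual 0.0 km
  B: calculated 202.4 vs reported 202.4 → residual 0.0 km
  C: calculated 96.2 vs reported 96.3 → residual 0.1 km
  D: calculated 341.8 vs reported 398.4 → residual 56.6 km
A, B, C are mutually consistent (residuals ≈ 0); D is off by 56.6 km.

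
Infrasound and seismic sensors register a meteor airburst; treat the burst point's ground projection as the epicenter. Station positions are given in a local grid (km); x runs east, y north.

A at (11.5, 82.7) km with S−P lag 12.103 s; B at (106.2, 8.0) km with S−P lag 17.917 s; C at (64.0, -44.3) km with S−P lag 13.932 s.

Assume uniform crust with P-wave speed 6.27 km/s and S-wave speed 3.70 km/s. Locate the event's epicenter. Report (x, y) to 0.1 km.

x ≈ -55.1 km, y ≈ -3.9 km

Distance from S−P lag: d = Δt · v_P v_S / (v_P − v_S) = Δt · (6.27·3.70)/(6.27−3.70) ≈ 9.0268·Δt.
So d_A = 109.25, d_B = 161.73, d_C = 125.76 km.
Circle about each station: (x − 11.5)² + (y − 82.7)² = 109.25²; (x − 106.2)² + (y − 8.0)² = 161.73²; (x − 64.0)² + (y + 44.3)² = 125.76².
Subtracting the A equation from the B and C equations removes the quadratic terms:
189.4 x − 149.4 y = -9850.13
105.0 x − 254.0 y = -4793.07
Solving the 2×2 system: x ≈ -55.1, y ≈ -3.9 km.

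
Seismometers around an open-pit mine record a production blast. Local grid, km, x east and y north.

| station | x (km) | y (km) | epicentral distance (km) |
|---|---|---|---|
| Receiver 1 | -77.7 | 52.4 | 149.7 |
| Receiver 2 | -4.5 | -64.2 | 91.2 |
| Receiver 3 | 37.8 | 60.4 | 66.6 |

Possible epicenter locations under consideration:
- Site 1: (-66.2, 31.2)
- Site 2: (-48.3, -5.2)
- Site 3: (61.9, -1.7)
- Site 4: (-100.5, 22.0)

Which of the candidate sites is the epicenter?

For each candidate, compare |candidate − station| to the reported distance:
Site 1: residuals Receiver 1 125.6, Receiver 2 22.4, Receiver 3 41.4 → max 125.6 km
Site 2: residuals Receiver 1 85.0, Receiver 2 17.7, Receiver 3 41.6 → max 85.0 km
Site 3: residuals Receiver 1 0.0, Receiver 2 0.0, Receiver 3 0.0 → max 0.0 km
Site 4: residuals Receiver 1 111.7, Receiver 2 37.8, Receiver 3 76.9 → max 111.7 km
Only Site 3 has all residuals ≈ 0.

Site 3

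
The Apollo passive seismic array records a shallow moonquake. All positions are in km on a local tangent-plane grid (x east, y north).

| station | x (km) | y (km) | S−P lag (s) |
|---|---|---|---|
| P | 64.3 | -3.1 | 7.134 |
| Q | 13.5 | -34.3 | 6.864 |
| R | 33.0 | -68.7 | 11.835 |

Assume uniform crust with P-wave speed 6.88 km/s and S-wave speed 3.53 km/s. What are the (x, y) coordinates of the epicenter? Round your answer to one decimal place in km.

Distance from S−P lag: d = Δt · v_P v_S / (v_P − v_S) = Δt · (6.88·3.53)/(6.88−3.53) ≈ 7.2497·Δt.
So d_P = 51.72, d_Q = 49.76, d_R = 85.80 km.
Circle about each station: (x − 64.3)² + (y + 3.1)² = 51.72²; (x − 13.5)² + (y + 34.3)² = 49.76²; (x − 33.0)² + (y + 68.7)² = 85.80².
Subtracting pairs of circle equations eliminates x²+y² and gives linear equations (the radical axes):
-101.6 x − 62.4 y = -2586.46
-62.6 x − 131.2 y = -3022.09
Solving the 2×2 system: x ≈ 16.0, y ≈ 15.4 km.

(16.0, 15.4)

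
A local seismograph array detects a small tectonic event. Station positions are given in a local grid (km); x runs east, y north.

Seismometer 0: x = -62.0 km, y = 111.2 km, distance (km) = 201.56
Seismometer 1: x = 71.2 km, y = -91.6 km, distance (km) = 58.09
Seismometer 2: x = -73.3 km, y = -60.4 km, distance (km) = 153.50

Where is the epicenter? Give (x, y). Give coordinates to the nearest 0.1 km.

(77.9, -33.9)

Circle about each station: (x + 62.0)² + (y − 111.2)² = 201.56²; (x − 71.2)² + (y + 91.6)² = 58.09²; (x + 73.3)² + (y + 60.4)² = 153.50².
Subtracting pairs of circle equations eliminates x²+y² and gives linear equations (the radical axes):
266.4 x − 405.6 y = 34502.55
-22.6 x − 343.2 y = 9875.79
Solving the 2×2 system: x ≈ 77.9, y ≈ -33.9 km.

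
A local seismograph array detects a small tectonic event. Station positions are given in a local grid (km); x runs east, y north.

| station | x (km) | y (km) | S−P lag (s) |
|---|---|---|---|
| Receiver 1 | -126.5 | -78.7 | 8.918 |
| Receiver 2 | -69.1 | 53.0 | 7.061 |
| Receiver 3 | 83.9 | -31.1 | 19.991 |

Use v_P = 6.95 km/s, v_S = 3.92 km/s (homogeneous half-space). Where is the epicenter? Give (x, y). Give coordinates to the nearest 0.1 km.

Distance from S−P lag: d = Δt · v_P v_S / (v_P − v_S) = Δt · (6.95·3.92)/(6.95−3.92) ≈ 8.9914·Δt.
So d_Receiver 1 = 80.19, d_Receiver 2 = 63.49, d_Receiver 3 = 179.75 km.
Circle about each station: (x + 126.5)² + (y + 78.7)² = 80.19²; (x + 69.1)² + (y − 53.0)² = 63.49²; (x − 83.9)² + (y + 31.1)² = 179.75².
Subtracting pairs of circle equations eliminates x²+y² and gives linear equations (the radical axes):
114.8 x + 263.4 y = -12212.67
420.8 x + 95.2 y = -40069.15
Solving the 2×2 system: x ≈ -94.0, y ≈ -5.4 km.
Check against Receiver 1 (with the unrounded x, y): √((x + 126.5)²+(y + 78.7)²) = 80.18 ≈ 80.19 km. ✓

(-94.0, -5.4)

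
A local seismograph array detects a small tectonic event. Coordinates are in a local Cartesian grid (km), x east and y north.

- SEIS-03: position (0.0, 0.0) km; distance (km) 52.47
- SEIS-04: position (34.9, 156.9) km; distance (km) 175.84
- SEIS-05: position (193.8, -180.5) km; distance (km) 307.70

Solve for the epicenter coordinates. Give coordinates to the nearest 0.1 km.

Circle about each station: x² + y² = 52.47²; (x − 34.9)² + (y − 156.9)² = 175.84²; (x − 193.8)² + (y + 180.5)² = 307.70².
Subtracting pairs of circle equations eliminates x²+y² and gives linear equations (the radical axes):
69.8 x + 313.8 y = -2330.98
387.6 x − 361.0 y = -21787.50
Solving the 2×2 system: x ≈ -52.3, y ≈ 4.2 km.

(-52.3, 4.2)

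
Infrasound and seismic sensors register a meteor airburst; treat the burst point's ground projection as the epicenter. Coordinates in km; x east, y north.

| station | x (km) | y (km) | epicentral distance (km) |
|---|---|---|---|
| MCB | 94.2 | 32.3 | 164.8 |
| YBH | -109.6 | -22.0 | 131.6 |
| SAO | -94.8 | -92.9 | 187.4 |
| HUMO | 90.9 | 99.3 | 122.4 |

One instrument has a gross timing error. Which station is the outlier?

MCB

Solve using three stations at a time. Using YBH, SAO, HUMO (subtract circle equations pairwise → linear system) gives (x, y) ≈ (-30.4, 83.1).
Distances from that point to each station vs reported:
  MCB: calculated 134.5 vs reported 164.8 → residual 30.3 km
  YBH: calculated 131.6 vs reported 131.6 → residual 0.0 km
  SAO: calculated 187.4 vs reported 187.4 → residual 0.0 km
  HUMO: calculated 122.4 vs reported 122.4 → residual 0.0 km
YBH, SAO, HUMO are mutually consistent (residuals ≈ 0); MCB is off by 30.3 km.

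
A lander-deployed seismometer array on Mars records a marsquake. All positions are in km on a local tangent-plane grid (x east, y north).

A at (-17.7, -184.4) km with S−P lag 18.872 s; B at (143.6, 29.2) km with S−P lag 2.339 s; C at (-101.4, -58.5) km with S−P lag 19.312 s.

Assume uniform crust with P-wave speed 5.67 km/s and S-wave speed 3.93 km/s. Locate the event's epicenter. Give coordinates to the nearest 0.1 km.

x ≈ 139.0 km, y ≈ -0.4 km

Distance from S−P lag: d = Δt · v_P v_S / (v_P − v_S) = Δt · (5.67·3.93)/(5.67−3.93) ≈ 12.8064·Δt.
So d_A = 241.68, d_B = 29.95, d_C = 247.32 km.
Circle about each station: (x + 17.7)² + (y + 184.4)² = 241.68²; (x − 143.6)² + (y − 29.2)² = 29.95²; (x + 101.4)² + (y + 58.5)² = 247.32².
Subtracting the A equation from the B and C equations removes the quadratic terms:
322.6 x + 427.2 y = 44669.17
-167.4 x + 251.8 y = -23370.40
Solving the 2×2 system: x ≈ 139.0, y ≈ -0.4 km.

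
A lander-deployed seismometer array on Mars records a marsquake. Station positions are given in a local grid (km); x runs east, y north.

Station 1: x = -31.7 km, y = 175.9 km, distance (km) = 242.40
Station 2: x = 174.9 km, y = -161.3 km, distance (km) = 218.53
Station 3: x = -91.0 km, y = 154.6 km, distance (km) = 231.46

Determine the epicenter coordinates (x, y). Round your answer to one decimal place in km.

(-21.9, -66.3)

Circle about each station: (x + 31.7)² + (y − 175.9)² = 242.40²; (x − 174.9)² + (y + 161.3)² = 218.53²; (x + 91.0)² + (y − 154.6)² = 231.46².
Subtracting the Station 1 equation from the Station 2 and Station 3 equations removes the quadratic terms:
413.2 x − 674.4 y = 35664.40
-118.6 x − 42.6 y = 5420.49
Solving the 2×2 system: x ≈ -21.9, y ≈ -66.3 km.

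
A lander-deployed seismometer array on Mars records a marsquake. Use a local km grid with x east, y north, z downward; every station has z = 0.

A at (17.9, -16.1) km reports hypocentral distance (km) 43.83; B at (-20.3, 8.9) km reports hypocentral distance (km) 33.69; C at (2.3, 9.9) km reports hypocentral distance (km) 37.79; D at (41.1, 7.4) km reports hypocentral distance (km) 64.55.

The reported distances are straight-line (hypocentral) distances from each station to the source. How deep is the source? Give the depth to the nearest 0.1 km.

Each station gives a sphere (x−x_i)² + (y−y_i)² + z² = d_i² (stations at z=0).
Subtracting the A sphere from B and C: z² cancels, leaving linear equations in x and y:
-76.4 x + 50.0 y = 697.73
-31.2 x + 52.0 y = 16.66
Solving: x ≈ -14.692, y ≈ -8.495 km (keep extra digits for the depth step; rounded: -14.7, -8.5).
Then from the A sphere: z² = 43.83² − (x − 17.9)² − (y + 16.1)² with x = -14.692, y = -8.495, so z ≈ 28.302 ≈ 28.3 km.

depth ≈ 28.3 km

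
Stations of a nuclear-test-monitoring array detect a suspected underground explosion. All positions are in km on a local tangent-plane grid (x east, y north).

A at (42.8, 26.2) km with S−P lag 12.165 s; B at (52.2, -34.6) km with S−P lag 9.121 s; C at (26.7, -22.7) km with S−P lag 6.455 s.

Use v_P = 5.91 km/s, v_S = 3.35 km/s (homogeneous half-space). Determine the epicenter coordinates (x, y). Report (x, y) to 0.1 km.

Distance from S−P lag: d = Δt · v_P v_S / (v_P − v_S) = Δt · (5.91·3.35)/(5.91−3.35) ≈ 7.7338·Δt.
So d_A = 94.08, d_B = 70.54, d_C = 49.92 km.
Circle about each station: (x − 42.8)² + (y − 26.2)² = 94.08²; (x − 52.2)² + (y + 34.6)² = 70.54²; (x − 26.7)² + (y + 22.7)² = 49.92².
Subtracting pairs of circle equations eliminates x²+y² and gives linear equations (the radical axes):
18.8 x − 121.6 y = 5278.87
-32.2 x − 97.8 y = 5068.94
Solving the 2×2 system: x ≈ -17.4, y ≈ -46.1 km.
Check against A (with the unrounded x, y): √((x − 42.8)²+(y − 26.2)²) = 94.08 ≈ 94.08 km. ✓

(-17.4, -46.1)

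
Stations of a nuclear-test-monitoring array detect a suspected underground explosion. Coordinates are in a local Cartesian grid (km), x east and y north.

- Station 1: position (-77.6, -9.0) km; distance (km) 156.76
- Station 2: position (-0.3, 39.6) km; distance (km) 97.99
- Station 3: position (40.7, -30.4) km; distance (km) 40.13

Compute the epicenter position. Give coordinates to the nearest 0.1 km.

78.9 km east, -18.1 km north

Circle about each station: (x + 77.6)² + (y + 9.0)² = 156.76²; (x + 0.3)² + (y − 39.6)² = 97.99²; (x − 40.7)² + (y + 30.4)² = 40.13².
Subtracting pairs of circle equations eliminates x²+y² and gives linear equations (the radical axes):
154.6 x + 97.2 y = 10437.15
236.6 x − 42.8 y = 19441.17
Solving the 2×2 system: x ≈ 78.9, y ≈ -18.1 km.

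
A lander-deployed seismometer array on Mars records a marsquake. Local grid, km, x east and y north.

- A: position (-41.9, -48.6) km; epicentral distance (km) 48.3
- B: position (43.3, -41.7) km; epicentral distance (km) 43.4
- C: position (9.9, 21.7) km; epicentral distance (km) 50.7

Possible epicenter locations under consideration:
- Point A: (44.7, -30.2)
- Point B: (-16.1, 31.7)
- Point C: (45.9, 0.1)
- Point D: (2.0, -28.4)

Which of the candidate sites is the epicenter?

For each candidate, compare |candidate − station| to the reported distance:
Point A: residuals A 40.2, B 31.8, C 11.8 → max 40.2 km
Point B: residuals A 36.0, B 51.0, C 22.8 → max 51.0 km
Point C: residuals A 52.1, B 1.5, C 8.7 → max 52.1 km
Point D: residuals A 0.0, B 0.0, C 0.0 → max 0.0 km
Only Point D has all residuals ≈ 0.

Point D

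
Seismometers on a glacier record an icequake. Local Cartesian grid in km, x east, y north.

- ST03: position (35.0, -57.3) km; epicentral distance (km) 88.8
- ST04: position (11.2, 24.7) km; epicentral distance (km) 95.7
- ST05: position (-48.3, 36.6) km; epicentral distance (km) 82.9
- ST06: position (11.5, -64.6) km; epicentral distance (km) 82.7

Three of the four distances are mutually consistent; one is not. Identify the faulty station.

Solve using three stations at a time. Using ST03, ST04, ST05 (subtract circle equations pairwise → linear system) gives (x, y) ≈ (-53.1, -46.2).
Distances from that point to each station vs reported:
  ST03: calculated 88.8 vs reported 88.8 → residual 0.0 km
  ST04: calculated 95.7 vs reported 95.7 → residual 0.0 km
  ST05: calculated 82.9 vs reported 82.9 → residual 0.0 km
  ST06: calculated 67.2 vs reported 82.7 → residual 15.5 km
ST03, ST04, ST05 are mutually consistent (residuals ≈ 0); ST06 is off by 15.5 km.

ST06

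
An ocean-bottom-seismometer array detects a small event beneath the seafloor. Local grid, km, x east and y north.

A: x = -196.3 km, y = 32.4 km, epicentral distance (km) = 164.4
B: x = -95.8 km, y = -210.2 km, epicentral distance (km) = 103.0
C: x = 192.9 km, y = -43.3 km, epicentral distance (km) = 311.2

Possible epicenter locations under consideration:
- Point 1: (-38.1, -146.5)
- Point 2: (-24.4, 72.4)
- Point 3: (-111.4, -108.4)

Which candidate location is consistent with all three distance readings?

For each candidate, compare |candidate − station| to the reported distance:
Point 1: residuals A 74.4, B 17.1, C 58.2 → max 74.4 km
Point 2: residuals A 12.1, B 188.5, C 65.0 → max 188.5 km
Point 3: residuals A 0.0, B 0.0, C 0.0 → max 0.0 km
Only Point 3 has all residuals ≈ 0.

Point 3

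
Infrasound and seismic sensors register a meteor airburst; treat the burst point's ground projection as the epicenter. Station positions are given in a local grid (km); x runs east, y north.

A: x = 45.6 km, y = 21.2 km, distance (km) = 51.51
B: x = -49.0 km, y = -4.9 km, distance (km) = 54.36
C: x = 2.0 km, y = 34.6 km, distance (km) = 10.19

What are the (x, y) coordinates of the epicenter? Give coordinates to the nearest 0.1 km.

Circle about each station: (x − 45.6)² + (y − 21.2)² = 51.51²; (x + 49.0)² + (y + 4.9)² = 54.36²; (x − 2.0)² + (y − 34.6)² = 10.19².
Subtracting pairs of circle equations eliminates x²+y² and gives linear equations (the radical axes):
-189.2 x − 52.2 y = -405.52
-87.2 x + 26.8 y = 1221.80
Solving the 2×2 system: x ≈ -5.5, y ≈ 27.7 km.

x ≈ -5.5 km, y ≈ 27.7 km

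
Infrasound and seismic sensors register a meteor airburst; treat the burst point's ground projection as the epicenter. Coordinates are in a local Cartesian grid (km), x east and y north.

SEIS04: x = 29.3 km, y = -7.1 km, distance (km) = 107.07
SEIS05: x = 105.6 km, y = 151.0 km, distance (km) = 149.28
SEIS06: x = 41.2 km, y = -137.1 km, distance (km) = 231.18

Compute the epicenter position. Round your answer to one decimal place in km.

x ≈ -27.6 km, y ≈ 83.6 km

Circle about each station: (x − 29.3)² + (y + 7.1)² = 107.07²; (x − 105.6)² + (y − 151.0)² = 149.28²; (x − 41.2)² + (y + 137.1)² = 231.18².
Subtracting pairs of circle equations eliminates x²+y² and gives linear equations (the radical axes):
152.6 x + 316.2 y = 22222.93
23.8 x − 260.0 y = -22395.26
Solving the 2×2 system: x ≈ -27.6, y ≈ 83.6 km.
Check against SEIS04 (with the unrounded x, y): √((x − 29.3)²+(y + 7.1)²) = 107.08 ≈ 107.07 km. ✓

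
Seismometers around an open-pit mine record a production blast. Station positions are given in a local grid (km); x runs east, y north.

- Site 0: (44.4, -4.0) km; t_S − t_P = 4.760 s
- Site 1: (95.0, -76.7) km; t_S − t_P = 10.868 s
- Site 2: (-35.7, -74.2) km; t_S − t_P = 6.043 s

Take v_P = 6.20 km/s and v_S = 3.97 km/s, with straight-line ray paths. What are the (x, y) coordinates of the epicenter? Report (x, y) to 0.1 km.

x ≈ -7.2 km, y ≈ -13.9 km

Distance from S−P lag: d = Δt · v_P v_S / (v_P − v_S) = Δt · (6.20·3.97)/(6.20−3.97) ≈ 11.0377·Δt.
So d_Site 0 = 52.54, d_Site 1 = 119.96, d_Site 2 = 66.70 km.
Circle about each station: (x − 44.4)² + (y + 4.0)² = 52.54²; (x − 95.0)² + (y + 76.7)² = 119.96²; (x + 35.7)² + (y + 74.2)² = 66.70².
Subtracting the Site 0 equation from the Site 1 and Site 2 equations removes the quadratic terms:
101.2 x − 145.4 y = 1290.58
-160.2 x − 140.4 y = 3104.33
Solving the 2×2 system: x ≈ -7.2, y ≈ -13.9 km.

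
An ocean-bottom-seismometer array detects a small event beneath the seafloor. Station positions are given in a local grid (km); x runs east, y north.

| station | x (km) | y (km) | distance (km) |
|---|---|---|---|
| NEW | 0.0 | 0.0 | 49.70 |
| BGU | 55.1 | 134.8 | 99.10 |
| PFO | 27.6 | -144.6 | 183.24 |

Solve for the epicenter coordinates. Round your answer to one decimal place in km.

Circle about each station: x² + y² = 49.70²; (x − 55.1)² + (y − 134.8)² = 99.10²; (x − 27.6)² + (y + 144.6)² = 183.24².
Subtracting the NEW equation from the BGU and PFO equations removes the quadratic terms:
110.2 x + 269.6 y = 13856.33
55.2 x − 289.2 y = -9435.89
Solving the 2×2 system: x ≈ 31.3, y ≈ 38.6 km.
Check against NEW (with the unrounded x, y): √(x²+y²) = 49.70 ≈ 49.70 km. ✓

(31.3, 38.6)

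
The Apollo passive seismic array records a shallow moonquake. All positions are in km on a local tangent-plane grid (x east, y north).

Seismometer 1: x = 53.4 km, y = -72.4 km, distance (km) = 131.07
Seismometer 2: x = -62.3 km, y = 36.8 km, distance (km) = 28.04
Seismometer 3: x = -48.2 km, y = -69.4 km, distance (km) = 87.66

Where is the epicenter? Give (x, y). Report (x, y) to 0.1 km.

-41.5 km east, 18.0 km north

Circle about each station: (x − 53.4)² + (y + 72.4)² = 131.07²; (x + 62.3)² + (y − 36.8)² = 28.04²; (x + 48.2)² + (y + 69.4)² = 87.66².
Subtracting pairs of circle equations eliminates x²+y² and gives linear equations (the radical axes):
-231.4 x + 218.4 y = 13535.31
-203.2 x + 6.0 y = 8541.35
Solving the 2×2 system: x ≈ -41.5, y ≈ 18.0 km.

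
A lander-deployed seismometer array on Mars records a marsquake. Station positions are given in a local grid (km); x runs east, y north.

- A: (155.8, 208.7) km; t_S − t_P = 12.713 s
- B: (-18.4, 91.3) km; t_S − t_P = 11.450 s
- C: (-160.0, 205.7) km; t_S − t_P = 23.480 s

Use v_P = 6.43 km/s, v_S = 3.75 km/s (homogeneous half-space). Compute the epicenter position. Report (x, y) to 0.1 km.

48.2 km east, 169.9 km north

Distance from S−P lag: d = Δt · v_P v_S / (v_P − v_S) = Δt · (6.43·3.75)/(6.43−3.75) ≈ 8.9972·Δt.
So d_A = 114.38, d_B = 103.02, d_C = 211.25 km.
Circle about each station: (x − 155.8)² + (y − 208.7)² = 114.38²; (x + 18.4)² + (y − 91.3)² = 103.02²; (x + 160.0)² + (y − 205.7)² = 211.25².
Subtracting pairs of circle equations eliminates x²+y² and gives linear equations (the radical axes):
-348.4 x − 234.8 y = -56685.42
-631.6 x − 6.0 y = -31460.62
Solving the 2×2 system: x ≈ 48.2, y ≈ 169.9 km.
Check against A (with the unrounded x, y): √((x − 155.8)²+(y − 208.7)²) = 114.38 ≈ 114.38 km. ✓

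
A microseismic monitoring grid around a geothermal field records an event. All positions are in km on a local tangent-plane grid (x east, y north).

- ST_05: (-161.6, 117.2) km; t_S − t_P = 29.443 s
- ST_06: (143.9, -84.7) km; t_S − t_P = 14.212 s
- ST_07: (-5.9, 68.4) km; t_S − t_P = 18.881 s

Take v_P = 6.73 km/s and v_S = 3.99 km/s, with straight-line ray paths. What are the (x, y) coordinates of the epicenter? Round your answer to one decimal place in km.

Distance from S−P lag: d = Δt · v_P v_S / (v_P − v_S) = Δt · (6.73·3.99)/(6.73−3.99) ≈ 9.8003·Δt.
So d_ST_05 = 288.55, d_ST_06 = 139.28, d_ST_07 = 185.04 km.
Circle about each station: (x + 161.6)² + (y − 117.2)² = 288.55²; (x − 143.9)² + (y + 84.7)² = 139.28²; (x + 5.9)² + (y − 68.4)² = 185.04².
Subtracting the ST_05 equation from the ST_06 and ST_07 equations removes the quadratic terms:
611.0 x − 403.8 y = 51893.08
311.4 x − 97.6 y = 13884.27
Solving the 2×2 system: x ≈ 8.2, y ≈ -116.1 km.
Check against ST_05 (with the unrounded x, y): √((x + 161.6)²+(y − 117.2)²) = 288.56 ≈ 288.55 km. ✓

x ≈ 8.2 km, y ≈ -116.1 km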